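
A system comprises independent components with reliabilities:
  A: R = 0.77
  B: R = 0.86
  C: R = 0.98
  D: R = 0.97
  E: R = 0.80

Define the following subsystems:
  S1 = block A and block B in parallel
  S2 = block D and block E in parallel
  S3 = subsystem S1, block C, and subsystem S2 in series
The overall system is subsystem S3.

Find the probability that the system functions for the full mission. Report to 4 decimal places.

Parallel (A and B): 1 − (1 − 0.770000)(1 − 0.860000) = 0.967800
Parallel (D and E): 1 − (1 − 0.970000)(1 − 0.800000) = 0.994000
Series ([0.967800], C, and [0.994000]): 0.967800 × 0.980000 × 0.994000 = 0.9428

0.9428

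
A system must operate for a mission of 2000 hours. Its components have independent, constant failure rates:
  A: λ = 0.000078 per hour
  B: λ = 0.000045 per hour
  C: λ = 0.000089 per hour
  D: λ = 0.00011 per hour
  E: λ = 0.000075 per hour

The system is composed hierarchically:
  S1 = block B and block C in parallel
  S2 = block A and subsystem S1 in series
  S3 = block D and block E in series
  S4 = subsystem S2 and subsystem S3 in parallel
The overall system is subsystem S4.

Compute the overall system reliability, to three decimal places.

R(A) = exp(−0.000078 × 2000) = 0.85556
R(B) = exp(−0.000045 × 2000) = 0.91393
R(C) = exp(−0.000089 × 2000) = 0.83694
R(D) = exp(−0.00011 × 2000) = 0.80252
R(E) = exp(−0.000075 × 2000) = 0.86071
Parallel (B and C): 1 − (1 − 0.91393)(1 − 0.83694) = 0.98597
Series (A and [0.98597]): 0.85556 × 0.98597 = 0.84356
Series (D and E): 0.80252 × 0.86071 = 0.69074
Parallel ([0.84356] and [0.69074]): 1 − (1 − 0.84356)(1 − 0.69074) = 0.952

0.952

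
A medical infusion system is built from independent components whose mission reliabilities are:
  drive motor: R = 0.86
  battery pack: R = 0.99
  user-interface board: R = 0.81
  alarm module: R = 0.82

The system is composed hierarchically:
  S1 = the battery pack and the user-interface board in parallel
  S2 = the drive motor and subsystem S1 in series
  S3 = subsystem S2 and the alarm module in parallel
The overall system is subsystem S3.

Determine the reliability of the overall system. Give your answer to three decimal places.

0.975

Parallel (battery pack and user-interface board): 1 − (1 − 0.99000)(1 − 0.81000) = 0.99810
Series (drive motor and [0.99810]): 0.86000 × 0.99810 = 0.85837
Parallel ([0.85837] and alarm module): 1 − (1 − 0.85837)(1 − 0.82000) = 0.975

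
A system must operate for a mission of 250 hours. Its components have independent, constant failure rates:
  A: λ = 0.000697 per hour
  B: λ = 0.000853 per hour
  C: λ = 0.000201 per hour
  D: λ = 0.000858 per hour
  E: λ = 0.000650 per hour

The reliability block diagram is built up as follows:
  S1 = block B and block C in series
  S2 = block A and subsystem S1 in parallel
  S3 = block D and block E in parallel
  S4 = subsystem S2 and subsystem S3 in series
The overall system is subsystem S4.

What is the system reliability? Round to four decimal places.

0.9351

R(A) = exp(−0.000697 × 250) = 0.840087
R(B) = exp(−0.000853 × 250) = 0.807954
R(C) = exp(−0.000201 × 250) = 0.950992
R(D) = exp(−0.000858 × 250) = 0.806945
R(E) = exp(−0.000650 × 250) = 0.850016
Series (B and C): 0.807954 × 0.950992 = 0.768358
Parallel (A and [0.768358]): 1 − (1 − 0.840087)(1 − 0.768358) = 0.962957
Parallel (D and E): 1 − (1 − 0.806945)(1 − 0.850016) = 0.971045
Series ([0.962957] and [0.971045]): 0.962957 × 0.971045 = 0.9351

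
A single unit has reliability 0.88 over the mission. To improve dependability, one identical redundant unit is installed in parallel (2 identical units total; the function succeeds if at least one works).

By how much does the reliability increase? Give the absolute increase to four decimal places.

R_before = 0.88
R_after = 1 − (1 − 0.88)^2 = 0.9856
ΔR = 0.9856 − 0.88 = 0.1056

0.1056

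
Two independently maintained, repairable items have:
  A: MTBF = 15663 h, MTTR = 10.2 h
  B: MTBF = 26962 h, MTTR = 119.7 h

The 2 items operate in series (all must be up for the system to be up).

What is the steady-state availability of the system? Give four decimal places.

A(A) = MTBF/(MTBF+MTTR) = 15663/(15663+10.2) = 0.999349
A(B) = MTBF/(MTBF+MTTR) = 26962/(26962+119.7) = 0.995580
Series availability: 0.999349 × 0.995580 = 0.9949

0.9949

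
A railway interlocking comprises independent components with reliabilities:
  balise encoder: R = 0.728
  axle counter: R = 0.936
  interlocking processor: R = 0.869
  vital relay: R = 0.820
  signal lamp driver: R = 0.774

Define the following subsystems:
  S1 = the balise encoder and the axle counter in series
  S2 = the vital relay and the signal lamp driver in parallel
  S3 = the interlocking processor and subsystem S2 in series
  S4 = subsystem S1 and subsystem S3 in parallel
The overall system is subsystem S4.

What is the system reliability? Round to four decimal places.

Series (balise encoder and axle counter): 0.728000 × 0.936000 = 0.681408
Parallel (vital relay and signal lamp driver): 1 − (1 − 0.820000)(1 − 0.774000) = 0.959320
Series (interlocking processor and [0.959320]): 0.869000 × 0.959320 = 0.833649
Parallel ([0.681408] and [0.833649]): 1 − (1 − 0.681408)(1 − 0.833649) = 0.9470

0.9470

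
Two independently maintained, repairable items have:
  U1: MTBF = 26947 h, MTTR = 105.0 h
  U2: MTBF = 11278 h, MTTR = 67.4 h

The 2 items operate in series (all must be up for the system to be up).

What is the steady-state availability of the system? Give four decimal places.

0.9902

A(U1) = MTBF/(MTBF+MTTR) = 26947/(26947+105.0) = 0.996119
A(U2) = MTBF/(MTBF+MTTR) = 11278/(11278+67.4) = 0.994059
Series availability: 0.996119 × 0.994059 = 0.9902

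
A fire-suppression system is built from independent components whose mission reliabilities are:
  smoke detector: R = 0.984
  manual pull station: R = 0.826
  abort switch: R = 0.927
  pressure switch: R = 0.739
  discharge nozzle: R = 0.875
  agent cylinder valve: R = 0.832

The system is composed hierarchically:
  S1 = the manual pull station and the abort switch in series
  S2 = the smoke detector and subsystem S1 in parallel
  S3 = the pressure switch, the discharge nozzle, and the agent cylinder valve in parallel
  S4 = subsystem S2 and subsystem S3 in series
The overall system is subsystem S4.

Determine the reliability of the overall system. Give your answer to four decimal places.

Series (manual pull station and abort switch): 0.826000 × 0.927000 = 0.765702
Parallel (smoke detector and [0.765702]): 1 − (1 − 0.984000)(1 − 0.765702) = 0.996251
Parallel (pressure switch, discharge nozzle, and agent cylinder valve): 1 − (1 − 0.739000)(1 − 0.875000)(1 − 0.832000) = 0.994519
Series ([0.996251] and [0.994519]): 0.996251 × 0.994519 = 0.9908

0.9908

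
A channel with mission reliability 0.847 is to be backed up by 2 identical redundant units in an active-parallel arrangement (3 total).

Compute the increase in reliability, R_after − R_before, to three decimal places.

R_before = 0.847
R_after = 1 − (1 − 0.847)^3 = 0.996
ΔR = 0.996 − 0.847 = 0.149

0.149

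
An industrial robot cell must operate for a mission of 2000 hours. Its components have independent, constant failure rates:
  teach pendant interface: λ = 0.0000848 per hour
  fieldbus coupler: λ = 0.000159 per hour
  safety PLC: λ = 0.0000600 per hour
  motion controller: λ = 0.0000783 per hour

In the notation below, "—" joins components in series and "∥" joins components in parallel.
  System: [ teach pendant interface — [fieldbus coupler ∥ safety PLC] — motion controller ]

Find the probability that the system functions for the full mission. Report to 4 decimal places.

0.6994

R(teach pendant interface) = exp(−0.0000848 × 2000) = 0.844002
R(fieldbus coupler) = exp(−0.000159 × 2000) = 0.727603
R(safety PLC) = exp(−0.0000600 × 2000) = 0.886920
R(motion controller) = exp(−0.0000783 × 2000) = 0.855046
Parallel (fieldbus coupler and safety PLC): 1 − (1 − 0.727603)(1 − 0.886920) = 0.969197
Series (teach pendant interface, [0.969197], and motion controller): 0.844002 × 0.969197 × 0.855046 = 0.6994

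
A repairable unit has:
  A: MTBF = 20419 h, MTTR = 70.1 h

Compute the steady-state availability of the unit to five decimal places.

0.99658

A(A) = MTBF/(MTBF+MTTR) = 20419/(20419+70.1) = 0.99658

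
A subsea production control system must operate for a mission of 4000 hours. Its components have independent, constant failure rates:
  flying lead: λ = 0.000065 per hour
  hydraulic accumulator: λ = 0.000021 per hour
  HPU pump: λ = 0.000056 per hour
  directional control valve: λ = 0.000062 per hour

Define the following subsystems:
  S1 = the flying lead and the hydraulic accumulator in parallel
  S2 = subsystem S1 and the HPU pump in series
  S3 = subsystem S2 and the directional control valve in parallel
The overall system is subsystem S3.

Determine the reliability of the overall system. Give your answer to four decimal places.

R(flying lead) = exp(−0.000065 × 4000) = 0.771052
R(hydraulic accumulator) = exp(−0.000021 × 4000) = 0.919431
R(HPU pump) = exp(−0.000056 × 4000) = 0.799315
R(directional control valve) = exp(−0.000062 × 4000) = 0.780360
Parallel (flying lead and hydraulic accumulator): 1 − (1 − 0.771052)(1 − 0.919431) = 0.981554
Series ([0.981554] and HPU pump): 0.981554 × 0.799315 = 0.784571
Parallel ([0.784571] and directional control valve): 1 − (1 − 0.784571)(1 − 0.780360) = 0.9527

0.9527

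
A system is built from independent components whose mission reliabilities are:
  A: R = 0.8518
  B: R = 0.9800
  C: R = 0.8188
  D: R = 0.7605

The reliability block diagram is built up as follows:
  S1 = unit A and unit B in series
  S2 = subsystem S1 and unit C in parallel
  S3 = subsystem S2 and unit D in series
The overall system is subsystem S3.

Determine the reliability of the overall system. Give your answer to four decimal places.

Series (A and B): 0.851800 × 0.980000 = 0.834764
Parallel ([0.834764] and C): 1 − (1 − 0.834764)(1 − 0.818800) = 0.970059
Series ([0.970059] and D): 0.970059 × 0.760500 = 0.7377

0.7377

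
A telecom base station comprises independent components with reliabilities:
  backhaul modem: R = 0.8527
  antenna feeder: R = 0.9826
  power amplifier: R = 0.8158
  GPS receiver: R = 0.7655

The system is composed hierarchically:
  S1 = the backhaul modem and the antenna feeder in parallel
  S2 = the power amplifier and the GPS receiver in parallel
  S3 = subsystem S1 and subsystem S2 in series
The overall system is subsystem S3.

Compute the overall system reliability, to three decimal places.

Parallel (backhaul modem and antenna feeder): 1 − (1 − 0.85270)(1 − 0.98260) = 0.99744
Parallel (power amplifier and GPS receiver): 1 − (1 − 0.81580)(1 − 0.76550) = 0.95681
Series ([0.99744] and [0.95681]): 0.99744 × 0.95681 = 0.954

0.954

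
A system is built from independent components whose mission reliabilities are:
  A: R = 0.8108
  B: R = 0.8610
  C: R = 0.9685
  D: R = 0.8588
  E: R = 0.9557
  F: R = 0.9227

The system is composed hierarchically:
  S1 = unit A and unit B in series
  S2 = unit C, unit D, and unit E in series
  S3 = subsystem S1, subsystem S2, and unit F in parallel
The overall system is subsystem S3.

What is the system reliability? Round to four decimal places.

Series (A and B): 0.810800 × 0.861000 = 0.698099
Series (C, D, and E): 0.968500 × 0.858800 × 0.955700 = 0.794901
Parallel ([0.698099], [0.794901], and F): 1 − (1 − 0.698099)(1 − 0.794901)(1 − 0.922700) = 0.9952

0.9952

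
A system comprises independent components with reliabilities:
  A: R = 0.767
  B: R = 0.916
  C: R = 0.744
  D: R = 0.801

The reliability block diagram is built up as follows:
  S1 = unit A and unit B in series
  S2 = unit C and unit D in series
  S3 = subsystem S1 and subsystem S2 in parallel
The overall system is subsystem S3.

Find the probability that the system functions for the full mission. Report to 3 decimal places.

0.880

Series (A and B): 0.76700 × 0.91600 = 0.70257
Series (C and D): 0.74400 × 0.80100 = 0.59594
Parallel ([0.70257] and [0.59594]): 1 − (1 − 0.70257)(1 − 0.59594) = 0.880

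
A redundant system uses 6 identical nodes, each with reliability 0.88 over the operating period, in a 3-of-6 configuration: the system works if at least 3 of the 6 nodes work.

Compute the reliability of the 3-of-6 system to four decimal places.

R = Σ_{i=3}^{6} C(6,i) p^i (1−p)^{6−i} with p = 0.88
C(6,3)·0.88^3·0.12^3 = 0.023552
C(6,4)·0.88^4·0.12^2 = 0.129534
C(6,5)·0.88^5·0.12^1 = 0.379967
C(6,6)·0.88^6·0.12^0 = 0.464404
Sum = 0.9975

0.9975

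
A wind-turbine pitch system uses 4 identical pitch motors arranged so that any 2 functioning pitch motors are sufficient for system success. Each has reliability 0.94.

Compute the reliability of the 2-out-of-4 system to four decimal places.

R = Σ_{i=2}^{4} C(4,i) p^i (1−p)^{4−i} with p = 0.94
C(4,2)·0.94^2·0.06^2 = 0.019086
C(4,3)·0.94^3·0.06^1 = 0.199340
C(4,4)·0.94^4·0.06^0 = 0.780749
Sum = 0.9992

0.9992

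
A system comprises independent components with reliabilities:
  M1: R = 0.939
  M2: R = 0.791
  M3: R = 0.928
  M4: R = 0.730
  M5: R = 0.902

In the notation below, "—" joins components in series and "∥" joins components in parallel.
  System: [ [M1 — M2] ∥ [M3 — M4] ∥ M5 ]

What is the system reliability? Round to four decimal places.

Series (M1 and M2): 0.939000 × 0.791000 = 0.742749
Series (M3 and M4): 0.928000 × 0.730000 = 0.677440
Parallel ([0.742749], [0.677440], and M5): 1 − (1 − 0.742749)(1 − 0.677440)(1 − 0.902000) = 0.9919

0.9919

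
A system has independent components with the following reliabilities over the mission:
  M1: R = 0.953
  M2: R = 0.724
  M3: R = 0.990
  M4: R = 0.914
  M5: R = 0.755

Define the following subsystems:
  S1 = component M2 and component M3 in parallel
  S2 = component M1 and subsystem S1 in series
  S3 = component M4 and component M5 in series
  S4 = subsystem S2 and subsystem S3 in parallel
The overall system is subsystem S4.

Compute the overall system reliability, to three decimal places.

Parallel (M2 and M3): 1 − (1 − 0.72400)(1 − 0.99000) = 0.99724
Series (M1 and [0.99724]): 0.95300 × 0.99724 = 0.95037
Series (M4 and M5): 0.91400 × 0.75500 = 0.69007
Parallel ([0.95037] and [0.69007]): 1 − (1 − 0.95037)(1 − 0.69007) = 0.985

0.985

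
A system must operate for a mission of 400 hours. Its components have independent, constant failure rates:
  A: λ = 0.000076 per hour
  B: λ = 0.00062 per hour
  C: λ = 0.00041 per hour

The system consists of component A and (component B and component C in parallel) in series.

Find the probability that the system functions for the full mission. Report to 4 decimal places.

0.9378

R(A) = exp(−0.000076 × 400) = 0.970057
R(B) = exp(−0.00062 × 400) = 0.780360
R(C) = exp(−0.00041 × 400) = 0.848742
Parallel (B and C): 1 − (1 − 0.780360)(1 − 0.848742) = 0.966778
Series (A and [0.966778]): 0.970057 × 0.966778 = 0.9378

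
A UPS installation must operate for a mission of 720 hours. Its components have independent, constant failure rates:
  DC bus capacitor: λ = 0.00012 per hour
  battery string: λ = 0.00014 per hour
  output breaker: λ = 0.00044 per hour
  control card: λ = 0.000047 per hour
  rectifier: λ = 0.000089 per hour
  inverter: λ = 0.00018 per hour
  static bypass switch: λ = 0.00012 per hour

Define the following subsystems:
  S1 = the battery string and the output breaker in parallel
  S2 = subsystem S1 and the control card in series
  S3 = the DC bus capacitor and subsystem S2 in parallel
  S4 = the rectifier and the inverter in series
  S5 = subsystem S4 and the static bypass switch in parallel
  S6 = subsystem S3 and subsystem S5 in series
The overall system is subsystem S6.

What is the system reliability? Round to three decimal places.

0.981

R(DC bus capacitor) = exp(−0.00012 × 720) = 0.91723
R(battery string) = exp(−0.00014 × 720) = 0.90411
R(output breaker) = exp(−0.00044 × 720) = 0.72848
R(control card) = exp(−0.000047 × 720) = 0.96673
R(rectifier) = exp(−0.000089 × 720) = 0.93793
R(inverter) = exp(−0.00018 × 720) = 0.87845
R(static bypass switch) = exp(−0.00012 × 720) = 0.91723
Parallel (battery string and output breaker): 1 − (1 − 0.90411)(1 − 0.72848) = 0.97396
Series ([0.97396] and control card): 0.97396 × 0.96673 = 0.94156
Parallel (DC bus capacitor and [0.94156]): 1 − (1 − 0.91723)(1 − 0.94156) = 0.99516
Series (rectifier and inverter): 0.93793 × 0.87845 = 0.82392
Parallel ([0.82392] and static bypass switch): 1 − (1 − 0.82392)(1 − 0.91723) = 0.98543
Series ([0.99516] and [0.98543]): 0.99516 × 0.98543 = 0.981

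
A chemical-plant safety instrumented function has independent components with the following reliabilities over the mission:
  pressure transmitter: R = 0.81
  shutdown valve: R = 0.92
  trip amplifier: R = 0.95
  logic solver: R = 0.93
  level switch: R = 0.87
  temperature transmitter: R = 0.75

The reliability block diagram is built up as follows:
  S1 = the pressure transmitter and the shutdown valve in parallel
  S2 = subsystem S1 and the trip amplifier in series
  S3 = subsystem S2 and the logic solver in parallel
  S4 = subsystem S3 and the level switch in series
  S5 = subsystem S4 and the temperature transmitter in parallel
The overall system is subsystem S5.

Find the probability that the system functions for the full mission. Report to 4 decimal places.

0.9665

Parallel (pressure transmitter and shutdown valve): 1 − (1 − 0.810000)(1 − 0.920000) = 0.984800
Series ([0.984800] and trip amplifier): 0.984800 × 0.950000 = 0.935560
Parallel ([0.935560] and logic solver): 1 − (1 − 0.935560)(1 − 0.930000) = 0.995489
Series ([0.995489] and level switch): 0.995489 × 0.870000 = 0.866075
Parallel ([0.866075] and temperature transmitter): 1 − (1 − 0.866075)(1 − 0.750000) = 0.9665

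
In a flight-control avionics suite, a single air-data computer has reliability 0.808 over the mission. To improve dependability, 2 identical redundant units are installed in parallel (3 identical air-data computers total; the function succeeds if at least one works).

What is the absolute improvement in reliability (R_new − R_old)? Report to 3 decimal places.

0.185

R_before = 0.808
R_after = 1 − (1 − 0.808)^3 = 0.993
ΔR = 0.993 − 0.808 = 0.185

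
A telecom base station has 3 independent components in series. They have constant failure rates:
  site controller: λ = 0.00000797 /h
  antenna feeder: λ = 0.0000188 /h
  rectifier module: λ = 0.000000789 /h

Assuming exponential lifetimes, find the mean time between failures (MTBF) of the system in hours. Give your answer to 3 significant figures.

36300

Series of exponential components: λ_sys = Σ λ_i
λ_sys = 0.00000797 + 0.0000188 + 0.000000789 = 2.7559e-05 /h
MTBF = 1 / λ_sys = 36300 h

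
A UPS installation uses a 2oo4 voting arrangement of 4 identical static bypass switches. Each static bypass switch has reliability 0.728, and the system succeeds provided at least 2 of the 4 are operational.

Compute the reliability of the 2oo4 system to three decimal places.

0.936

R = Σ_{i=2}^{4} C(4,i) p^i (1−p)^{4−i} with p = 0.728
C(4,2)·0.728^2·0.272^2 = 0.23526
C(4,3)·0.728^3·0.272^1 = 0.41978
C(4,4)·0.728^4·0.272^0 = 0.28088
Sum = 0.936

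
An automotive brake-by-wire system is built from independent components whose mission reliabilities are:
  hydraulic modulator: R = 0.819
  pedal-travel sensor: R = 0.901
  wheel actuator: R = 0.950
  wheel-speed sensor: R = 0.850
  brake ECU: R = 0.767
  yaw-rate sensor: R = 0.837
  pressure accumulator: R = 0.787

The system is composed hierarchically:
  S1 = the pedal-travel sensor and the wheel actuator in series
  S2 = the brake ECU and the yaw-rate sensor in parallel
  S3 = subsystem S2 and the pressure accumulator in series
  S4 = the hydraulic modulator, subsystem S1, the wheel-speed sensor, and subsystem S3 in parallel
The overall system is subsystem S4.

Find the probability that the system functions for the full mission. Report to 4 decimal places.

0.9991

Series (pedal-travel sensor and wheel actuator): 0.901000 × 0.950000 = 0.855950
Parallel (brake ECU and yaw-rate sensor): 1 − (1 − 0.767000)(1 − 0.837000) = 0.962021
Series ([0.962021] and pressure accumulator): 0.962021 × 0.787000 = 0.757111
Parallel (hydraulic modulator, [0.855950], wheel-speed sensor, and [0.757111]): 1 − (1 − 0.819000)(1 − 0.855950)(1 − 0.850000)(1 − 0.757111) = 0.9991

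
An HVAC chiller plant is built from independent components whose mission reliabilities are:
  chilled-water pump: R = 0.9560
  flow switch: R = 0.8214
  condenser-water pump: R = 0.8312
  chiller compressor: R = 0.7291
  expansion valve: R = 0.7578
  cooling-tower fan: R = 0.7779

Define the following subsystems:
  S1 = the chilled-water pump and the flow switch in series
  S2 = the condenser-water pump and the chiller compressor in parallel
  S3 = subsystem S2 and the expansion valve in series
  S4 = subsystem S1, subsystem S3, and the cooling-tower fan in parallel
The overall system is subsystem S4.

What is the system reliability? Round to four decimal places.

0.9868

Series (chilled-water pump and flow switch): 0.956000 × 0.821400 = 0.785258
Parallel (condenser-water pump and chiller compressor): 1 − (1 − 0.831200)(1 − 0.729100) = 0.954272
Series ([0.954272] and expansion valve): 0.954272 × 0.757800 = 0.723147
Parallel ([0.785258], [0.723147], and cooling-tower fan): 1 − (1 − 0.785258)(1 − 0.723147)(1 − 0.777900) = 0.9868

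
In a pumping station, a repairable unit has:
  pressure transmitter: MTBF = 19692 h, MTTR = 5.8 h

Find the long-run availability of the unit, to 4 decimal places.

0.9997

A(pressure transmitter) = MTBF/(MTBF+MTTR) = 19692/(19692+5.8) = 0.9997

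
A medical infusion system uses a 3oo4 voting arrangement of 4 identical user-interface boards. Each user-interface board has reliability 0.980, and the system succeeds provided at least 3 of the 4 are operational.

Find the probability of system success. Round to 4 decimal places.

0.9977

R = Σ_{i=3}^{4} C(4,i) p^i (1−p)^{4−i} with p = 0.980
C(4,3)·0.980^3·0.020^1 = 0.075295
C(4,4)·0.980^4·0.020^0 = 0.922368
Sum = 0.9977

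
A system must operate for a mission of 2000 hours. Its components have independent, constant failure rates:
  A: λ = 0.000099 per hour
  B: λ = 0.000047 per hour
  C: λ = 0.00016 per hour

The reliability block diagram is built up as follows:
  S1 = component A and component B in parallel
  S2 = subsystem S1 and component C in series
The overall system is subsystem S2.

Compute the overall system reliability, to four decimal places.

0.7144

R(A) = exp(−0.000099 × 2000) = 0.820370
R(B) = exp(−0.000047 × 2000) = 0.910283
R(C) = exp(−0.00016 × 2000) = 0.726149
Parallel (A and B): 1 − (1 − 0.820370)(1 − 0.910283) = 0.983884
Series ([0.983884] and C): 0.983884 × 0.726149 = 0.7144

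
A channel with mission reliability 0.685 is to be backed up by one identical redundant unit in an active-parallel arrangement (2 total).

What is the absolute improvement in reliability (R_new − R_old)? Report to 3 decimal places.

0.216

R_before = 0.685
R_after = 1 − (1 − 0.685)^2 = 0.901
ΔR = 0.901 − 0.685 = 0.216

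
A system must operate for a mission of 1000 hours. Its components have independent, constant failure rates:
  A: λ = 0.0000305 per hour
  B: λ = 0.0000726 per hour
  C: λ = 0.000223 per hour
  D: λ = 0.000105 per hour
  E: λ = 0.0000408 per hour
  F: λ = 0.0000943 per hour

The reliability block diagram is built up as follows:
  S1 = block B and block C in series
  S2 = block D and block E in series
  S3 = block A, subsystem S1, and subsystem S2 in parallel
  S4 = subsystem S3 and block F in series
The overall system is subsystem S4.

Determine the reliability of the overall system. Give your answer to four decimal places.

R(A) = exp(−0.0000305 × 1000) = 0.969960
R(B) = exp(−0.0000726 × 1000) = 0.929973
R(C) = exp(−0.000223 × 1000) = 0.800115
R(D) = exp(−0.000105 × 1000) = 0.900325
R(E) = exp(−0.0000408 × 1000) = 0.960021
R(F) = exp(−0.0000943 × 1000) = 0.910010
Series (B and C): 0.929973 × 0.800115 = 0.744085
Series (D and E): 0.900325 × 0.960021 = 0.864331
Parallel (A, [0.744085], and [0.864331]): 1 − (1 − 0.969960)(1 − 0.744085)(1 − 0.864331) = 0.998957
Series ([0.998957] and F): 0.998957 × 0.910010 = 0.9091

0.9091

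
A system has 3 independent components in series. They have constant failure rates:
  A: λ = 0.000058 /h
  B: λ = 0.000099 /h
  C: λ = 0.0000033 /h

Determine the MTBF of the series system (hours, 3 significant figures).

Series of exponential components: λ_sys = Σ λ_i
λ_sys = 0.000058 + 0.000099 + 0.0000033 = 1.6030e-04 /h
MTBF = 1 / λ_sys = 6240 h

6240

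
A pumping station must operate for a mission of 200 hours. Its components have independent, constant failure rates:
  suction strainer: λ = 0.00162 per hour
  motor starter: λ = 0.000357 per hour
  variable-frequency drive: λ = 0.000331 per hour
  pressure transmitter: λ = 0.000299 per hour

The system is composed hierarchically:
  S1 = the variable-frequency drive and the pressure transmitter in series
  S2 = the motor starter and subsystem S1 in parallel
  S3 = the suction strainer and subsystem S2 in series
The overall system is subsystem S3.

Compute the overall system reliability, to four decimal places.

0.7173

R(suction strainer) = exp(−0.00162 × 200) = 0.723250
R(motor starter) = exp(−0.000357 × 200) = 0.931089
R(variable-frequency drive) = exp(−0.000331 × 200) = 0.935944
R(pressure transmitter) = exp(−0.000299 × 200) = 0.941953
Series (variable-frequency drive and pressure transmitter): 0.935944 × 0.941953 = 0.881615
Parallel (motor starter and [0.881615]): 1 − (1 − 0.931089)(1 − 0.881615) = 0.991842
Series (suction strainer and [0.991842]): 0.723250 × 0.991842 = 0.7173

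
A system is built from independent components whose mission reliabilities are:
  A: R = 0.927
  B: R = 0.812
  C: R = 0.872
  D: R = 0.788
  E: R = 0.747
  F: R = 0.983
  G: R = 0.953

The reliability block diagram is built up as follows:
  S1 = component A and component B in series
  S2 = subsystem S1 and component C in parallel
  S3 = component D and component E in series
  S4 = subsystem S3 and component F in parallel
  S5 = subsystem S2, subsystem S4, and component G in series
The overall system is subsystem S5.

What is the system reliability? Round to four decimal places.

0.9164

Series (A and B): 0.927000 × 0.812000 = 0.752724
Parallel ([0.752724] and C): 1 − (1 − 0.752724)(1 − 0.872000) = 0.968349
Series (D and E): 0.788000 × 0.747000 = 0.588636
Parallel ([0.588636] and F): 1 − (1 − 0.588636)(1 − 0.983000) = 0.993007
Series ([0.968349], [0.993007], and G): 0.968349 × 0.993007 × 0.953000 = 0.9164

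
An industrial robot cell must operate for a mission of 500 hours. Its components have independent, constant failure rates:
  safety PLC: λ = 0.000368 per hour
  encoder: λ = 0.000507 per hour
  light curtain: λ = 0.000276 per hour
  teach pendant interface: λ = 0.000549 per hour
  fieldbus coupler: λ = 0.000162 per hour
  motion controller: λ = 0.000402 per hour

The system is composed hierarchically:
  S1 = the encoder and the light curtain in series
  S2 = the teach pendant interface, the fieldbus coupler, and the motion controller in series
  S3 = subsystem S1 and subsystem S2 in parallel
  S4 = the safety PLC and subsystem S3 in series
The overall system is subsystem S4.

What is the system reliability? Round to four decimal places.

R(safety PLC) = exp(−0.000368 × 500) = 0.831936
R(encoder) = exp(−0.000507 × 500) = 0.776080
R(light curtain) = exp(−0.000276 × 500) = 0.871099
R(teach pendant interface) = exp(−0.000549 × 500) = 0.759952
R(fieldbus coupler) = exp(−0.000162 × 500) = 0.922194
R(motion controller) = exp(−0.000402 × 500) = 0.817912
Series (encoder and light curtain): 0.776080 × 0.871099 = 0.676043
Series (teach pendant interface, fieldbus coupler, and motion controller): 0.759952 × 0.922194 × 0.817912 = 0.573212
Parallel ([0.676043] and [0.573212]): 1 − (1 − 0.676043)(1 − 0.573212) = 0.861739
Series (safety PLC and [0.861739]): 0.831936 × 0.861739 = 0.7169

0.7169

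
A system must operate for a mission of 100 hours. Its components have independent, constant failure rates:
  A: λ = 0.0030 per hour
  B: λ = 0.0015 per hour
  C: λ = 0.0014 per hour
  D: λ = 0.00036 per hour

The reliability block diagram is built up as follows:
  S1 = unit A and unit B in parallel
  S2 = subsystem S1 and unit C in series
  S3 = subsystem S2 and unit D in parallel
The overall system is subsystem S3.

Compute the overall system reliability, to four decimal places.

R(A) = exp(−0.0030 × 100) = 0.740818
R(B) = exp(−0.0015 × 100) = 0.860708
R(C) = exp(−0.0014 × 100) = 0.869358
R(D) = exp(−0.00036 × 100) = 0.964640
Parallel (A and B): 1 − (1 − 0.740818)(1 − 0.860708) = 0.963898
Series ([0.963898] and C): 0.963898 × 0.869358 = 0.837972
Parallel ([0.837972] and D): 1 − (1 − 0.837972)(1 − 0.964640) = 0.9943

0.9943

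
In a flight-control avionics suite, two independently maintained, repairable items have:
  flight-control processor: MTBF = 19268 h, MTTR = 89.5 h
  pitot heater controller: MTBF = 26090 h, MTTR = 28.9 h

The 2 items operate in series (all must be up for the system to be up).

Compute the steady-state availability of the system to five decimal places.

0.99428

A(flight-control processor) = MTBF/(MTBF+MTTR) = 19268/(19268+89.5) = 0.995376
A(pitot heater controller) = MTBF/(MTBF+MTTR) = 26090/(26090+28.9) = 0.998894
Series availability: 0.995376 × 0.998894 = 0.99428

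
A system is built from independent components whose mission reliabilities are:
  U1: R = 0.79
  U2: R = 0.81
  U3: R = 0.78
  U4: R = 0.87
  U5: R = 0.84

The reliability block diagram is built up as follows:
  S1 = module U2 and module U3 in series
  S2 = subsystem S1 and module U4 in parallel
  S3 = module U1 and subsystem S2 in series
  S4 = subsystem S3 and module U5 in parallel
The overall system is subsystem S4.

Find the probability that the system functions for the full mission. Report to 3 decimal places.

Series (U2 and U3): 0.81000 × 0.78000 = 0.63180
Parallel ([0.63180] and U4): 1 − (1 − 0.63180)(1 − 0.87000) = 0.95213
Series (U1 and [0.95213]): 0.79000 × 0.95213 = 0.75218
Parallel ([0.75218] and U5): 1 − (1 − 0.75218)(1 − 0.84000) = 0.960

0.960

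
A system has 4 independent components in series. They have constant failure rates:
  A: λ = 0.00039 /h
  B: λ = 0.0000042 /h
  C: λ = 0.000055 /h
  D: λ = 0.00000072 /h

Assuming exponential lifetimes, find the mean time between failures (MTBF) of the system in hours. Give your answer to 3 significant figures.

2220

Series of exponential components: λ_sys = Σ λ_i
λ_sys = 0.00039 + 0.0000042 + 0.000055 + 0.00000072 = 4.4992e-04 /h
MTBF = 1 / λ_sys = 2220 h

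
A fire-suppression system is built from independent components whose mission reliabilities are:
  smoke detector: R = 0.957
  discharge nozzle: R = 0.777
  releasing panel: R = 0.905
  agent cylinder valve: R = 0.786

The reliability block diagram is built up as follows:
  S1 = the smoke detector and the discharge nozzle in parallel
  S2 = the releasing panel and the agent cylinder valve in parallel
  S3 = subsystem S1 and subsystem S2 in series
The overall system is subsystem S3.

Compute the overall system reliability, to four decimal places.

0.9703

Parallel (smoke detector and discharge nozzle): 1 − (1 − 0.957000)(1 − 0.777000) = 0.990411
Parallel (releasing panel and agent cylinder valve): 1 − (1 − 0.905000)(1 − 0.786000) = 0.979670
Series ([0.990411] and [0.979670]): 0.990411 × 0.979670 = 0.9703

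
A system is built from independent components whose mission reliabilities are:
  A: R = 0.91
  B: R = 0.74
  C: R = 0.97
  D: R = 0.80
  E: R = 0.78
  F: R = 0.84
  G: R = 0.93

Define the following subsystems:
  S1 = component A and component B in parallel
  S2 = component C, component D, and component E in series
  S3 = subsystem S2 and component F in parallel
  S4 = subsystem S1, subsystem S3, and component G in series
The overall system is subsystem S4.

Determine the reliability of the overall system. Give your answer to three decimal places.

0.851

Parallel (A and B): 1 − (1 − 0.91000)(1 − 0.74000) = 0.97660
Series (C, D, and E): 0.97000 × 0.80000 × 0.78000 = 0.60528
Parallel ([0.60528] and F): 1 − (1 − 0.60528)(1 − 0.84000) = 0.93684
Series ([0.97660], [0.93684], and G): 0.97660 × 0.93684 × 0.93000 = 0.851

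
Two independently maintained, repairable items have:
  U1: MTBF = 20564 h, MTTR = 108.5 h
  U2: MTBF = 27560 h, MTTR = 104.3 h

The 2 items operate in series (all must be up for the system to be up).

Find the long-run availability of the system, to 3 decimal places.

A(U1) = MTBF/(MTBF+MTTR) = 20564/(20564+108.5) = 0.994751
A(U2) = MTBF/(MTBF+MTTR) = 27560/(27560+104.3) = 0.996230
Series availability: 0.994751 × 0.996230 = 0.991

0.991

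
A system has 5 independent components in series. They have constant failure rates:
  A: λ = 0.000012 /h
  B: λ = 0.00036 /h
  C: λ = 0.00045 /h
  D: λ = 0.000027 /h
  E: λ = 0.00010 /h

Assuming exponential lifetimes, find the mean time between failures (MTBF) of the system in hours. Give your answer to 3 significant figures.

Series of exponential components: λ_sys = Σ λ_i
λ_sys = 0.000012 + 0.00036 + 0.00045 + 0.000027 + 0.00010 = 9.4900e-04 /h
MTBF = 1 / λ_sys = 1050 h

1050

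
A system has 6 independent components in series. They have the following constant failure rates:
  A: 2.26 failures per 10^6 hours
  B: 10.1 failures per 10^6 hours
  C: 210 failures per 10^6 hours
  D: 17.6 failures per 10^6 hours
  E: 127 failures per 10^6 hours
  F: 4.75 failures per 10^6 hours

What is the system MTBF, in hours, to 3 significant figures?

Series of exponential components: λ_sys = Σ λ_i
λ_sys = 0.00000226 + 0.0000101 + 0.000210 + 0.0000176 + 0.000127 + 0.00000475 = 3.7171e-04 /h
MTBF = 1 / λ_sys = 2690 h

2690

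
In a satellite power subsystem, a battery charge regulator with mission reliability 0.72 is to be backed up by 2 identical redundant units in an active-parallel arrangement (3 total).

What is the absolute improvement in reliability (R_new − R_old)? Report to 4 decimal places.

0.2580

R_before = 0.72
R_after = 1 − (1 − 0.72)^3 = 0.9780
ΔR = 0.9780 − 0.72 = 0.2580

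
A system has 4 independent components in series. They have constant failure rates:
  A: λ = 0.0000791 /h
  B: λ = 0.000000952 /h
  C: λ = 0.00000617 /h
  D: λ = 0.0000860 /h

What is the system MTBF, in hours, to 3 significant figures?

Series of exponential components: λ_sys = Σ λ_i
λ_sys = 0.0000791 + 0.000000952 + 0.00000617 + 0.0000860 = 1.7222e-04 /h
MTBF = 1 / λ_sys = 5810 h

5810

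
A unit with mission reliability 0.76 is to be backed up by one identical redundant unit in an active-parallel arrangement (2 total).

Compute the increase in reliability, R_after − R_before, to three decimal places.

R_before = 0.76
R_after = 1 − (1 − 0.76)^2 = 0.942
ΔR = 0.942 − 0.76 = 0.182

0.182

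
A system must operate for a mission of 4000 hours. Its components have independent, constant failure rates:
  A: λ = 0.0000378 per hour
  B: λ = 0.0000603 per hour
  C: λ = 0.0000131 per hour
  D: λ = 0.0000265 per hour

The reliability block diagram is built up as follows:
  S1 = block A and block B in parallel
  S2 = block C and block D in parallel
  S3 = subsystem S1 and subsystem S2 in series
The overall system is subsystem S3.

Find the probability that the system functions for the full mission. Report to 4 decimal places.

R(A) = exp(−0.0000378 × 4000) = 0.859676
R(B) = exp(−0.0000603 × 4000) = 0.785684
R(C) = exp(−0.0000131 × 4000) = 0.948949
R(D) = exp(−0.0000265 × 4000) = 0.899425
Parallel (A and B): 1 − (1 − 0.859676)(1 − 0.785684) = 0.969926
Parallel (C and D): 1 − (1 − 0.948949)(1 − 0.899425) = 0.994866
Series ([0.969926] and [0.994866]): 0.969926 × 0.994866 = 0.9649

0.9649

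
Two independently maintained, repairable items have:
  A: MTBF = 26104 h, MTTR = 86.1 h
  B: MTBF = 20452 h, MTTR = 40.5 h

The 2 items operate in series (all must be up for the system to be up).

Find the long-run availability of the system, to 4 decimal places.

0.9947

A(A) = MTBF/(MTBF+MTTR) = 26104/(26104+86.1) = 0.996712
A(B) = MTBF/(MTBF+MTTR) = 20452/(20452+40.5) = 0.998024
Series availability: 0.996712 × 0.998024 = 0.9947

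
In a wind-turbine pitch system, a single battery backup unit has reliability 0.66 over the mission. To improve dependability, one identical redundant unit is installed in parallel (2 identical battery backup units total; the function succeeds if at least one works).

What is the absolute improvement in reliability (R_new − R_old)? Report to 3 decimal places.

R_before = 0.66
R_after = 1 − (1 − 0.66)^2 = 0.884
ΔR = 0.884 − 0.66 = 0.224

0.224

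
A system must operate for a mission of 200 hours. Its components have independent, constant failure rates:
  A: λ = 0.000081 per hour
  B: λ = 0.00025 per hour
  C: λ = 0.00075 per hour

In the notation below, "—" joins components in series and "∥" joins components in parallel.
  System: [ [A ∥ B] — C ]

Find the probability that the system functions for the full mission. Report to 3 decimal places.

R(A) = exp(−0.000081 × 200) = 0.98393
R(B) = exp(−0.00025 × 200) = 0.95123
R(C) = exp(−0.00075 × 200) = 0.86071
Parallel (A and B): 1 − (1 − 0.98393)(1 − 0.95123) = 0.99922
Series ([0.99922] and C): 0.99922 × 0.86071 = 0.860

0.860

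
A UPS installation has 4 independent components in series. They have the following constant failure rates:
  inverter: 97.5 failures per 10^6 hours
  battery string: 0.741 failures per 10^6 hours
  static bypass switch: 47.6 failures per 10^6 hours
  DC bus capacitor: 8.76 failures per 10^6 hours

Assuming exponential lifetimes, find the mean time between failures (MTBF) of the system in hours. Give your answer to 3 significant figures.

6470

Series of exponential components: λ_sys = Σ λ_i
λ_sys = 0.0000975 + 0.000000741 + 0.0000476 + 0.00000876 = 1.5460e-04 /h
MTBF = 1 / λ_sys = 6470 h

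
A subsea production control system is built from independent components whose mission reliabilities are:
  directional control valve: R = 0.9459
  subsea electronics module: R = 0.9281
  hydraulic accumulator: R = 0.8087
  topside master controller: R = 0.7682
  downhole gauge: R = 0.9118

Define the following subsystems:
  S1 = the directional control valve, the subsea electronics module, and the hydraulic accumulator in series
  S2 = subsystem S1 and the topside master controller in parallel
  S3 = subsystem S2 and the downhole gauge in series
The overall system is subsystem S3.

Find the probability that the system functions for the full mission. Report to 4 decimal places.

0.8505

Series (directional control valve, subsea electronics module, and hydraulic accumulator): 0.945900 × 0.928100 × 0.808700 = 0.709949
Parallel ([0.709949] and topside master controller): 1 − (1 − 0.709949)(1 − 0.768200) = 0.932766
Series ([0.932766] and downhole gauge): 0.932766 × 0.911800 = 0.8505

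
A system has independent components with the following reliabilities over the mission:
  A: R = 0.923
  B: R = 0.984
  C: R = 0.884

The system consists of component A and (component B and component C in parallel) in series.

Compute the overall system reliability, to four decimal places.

Parallel (B and C): 1 − (1 − 0.984000)(1 − 0.884000) = 0.998144
Series (A and [0.998144]): 0.923000 × 0.998144 = 0.9213

0.9213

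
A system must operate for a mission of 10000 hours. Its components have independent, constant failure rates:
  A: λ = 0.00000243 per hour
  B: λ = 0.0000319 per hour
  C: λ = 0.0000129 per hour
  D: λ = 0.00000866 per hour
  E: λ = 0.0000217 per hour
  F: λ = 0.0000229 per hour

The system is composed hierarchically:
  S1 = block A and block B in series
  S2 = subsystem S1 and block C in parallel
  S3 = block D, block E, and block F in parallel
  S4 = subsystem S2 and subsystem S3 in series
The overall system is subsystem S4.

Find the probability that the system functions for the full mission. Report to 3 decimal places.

0.962

R(A) = exp(−0.00000243 × 10000) = 0.97599
R(B) = exp(−0.0000319 × 10000) = 0.72688
R(C) = exp(−0.0000129 × 10000) = 0.87897
R(D) = exp(−0.00000866 × 10000) = 0.91704
R(E) = exp(−0.0000217 × 10000) = 0.80493
R(F) = exp(−0.0000229 × 10000) = 0.79533
Series (A and B): 0.97599 × 0.72688 = 0.70943
Parallel ([0.70943] and C): 1 − (1 − 0.70943)(1 − 0.87897) = 0.96483
Parallel (D, E, and F): 1 − (1 − 0.91704)(1 − 0.80493)(1 − 0.79533) = 0.99669
Series ([0.96483] and [0.99669]): 0.96483 × 0.99669 = 0.962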